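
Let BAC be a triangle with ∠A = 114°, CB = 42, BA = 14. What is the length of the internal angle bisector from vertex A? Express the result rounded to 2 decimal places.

Law of sines: sin C = BA·sin A/CB ≈ 0.30452.
Since CB ≥ BA, only the acute value applies: ∠C ≈ 17.73°.
Then ∠B = 180° − ∠A − ∠C ≈ 48.27°.
Law of sines gives AC = CB·sin B/sin A ≈ 34.311.
The bisector from A has length 2·BA·AC·cos(∠A/2)/(BA+AC) ≈ 10.831.

10.83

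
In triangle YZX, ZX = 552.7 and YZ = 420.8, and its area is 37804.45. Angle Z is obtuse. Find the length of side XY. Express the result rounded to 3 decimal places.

960.435

From area = ½·YZ·ZX·sin Z, we get sin Z = 2·area/(YZ·ZX) ≈ 0.32509.
Taking the obtuse solution, ∠Z ≈ 2.810 rad.
Law of cosines then gives XY ≈ 960.44.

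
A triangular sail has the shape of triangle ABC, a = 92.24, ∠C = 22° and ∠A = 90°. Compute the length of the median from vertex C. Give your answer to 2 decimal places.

The third angle is ∠B = 180° − ∠C − ∠A = 68.00°.
Law of sines: b = a·sin B/sin A ≈ 85.523.
Law of sines: c = a·sin C/sin A ≈ 34.554.
Median from C: ½√(2·a² + 2·b² − c²) ≈ 87.251.

87.25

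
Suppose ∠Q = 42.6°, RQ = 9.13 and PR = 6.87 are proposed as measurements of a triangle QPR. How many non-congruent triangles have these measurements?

RQ·sin Q = 9.13·sin(42.6°) ≈ 6.18.
Since RQ sin Q < PR < RQ (6.18 < 6.87 < 9.13), two triangles exist.

2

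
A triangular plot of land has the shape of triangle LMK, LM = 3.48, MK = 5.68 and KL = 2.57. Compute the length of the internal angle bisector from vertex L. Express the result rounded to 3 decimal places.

1.030

By the law of cosines, cos L = (KL² + LM² − MK²) / (2·KL·LM) ≈ -0.75736, so ∠L ≈ 139.23°.
The bisector from L has length 2·KL·LM·cos(∠L/2)/(KL+LM) ≈ 1.0298.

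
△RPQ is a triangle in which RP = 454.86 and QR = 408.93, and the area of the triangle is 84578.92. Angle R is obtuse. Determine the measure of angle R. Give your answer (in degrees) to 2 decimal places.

∠R ≈ 114.57°

From area = ½·QR·RP·sin R, we get sin R = 2·area/(QR·RP) ≈ 0.90942.
Taking the obtuse solution, ∠R ≈ 114.57°.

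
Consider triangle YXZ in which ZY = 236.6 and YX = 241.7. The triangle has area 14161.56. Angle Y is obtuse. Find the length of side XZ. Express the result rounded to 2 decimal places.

462.34

From area = ½·ZY·YX·sin Y, we get sin Y = 2·area/(ZY·YX) ≈ 0.49528.
Taking the obtuse solution, ∠Y ≈ 150.31°.
Law of cosines then gives XZ ≈ 462.34.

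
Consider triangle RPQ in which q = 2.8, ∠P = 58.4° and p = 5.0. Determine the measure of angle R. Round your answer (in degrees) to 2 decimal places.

∠R ≈ 93.11°

Law of sines: sin Q = q·sin P/p ≈ 0.47697.
Since p ≥ q, only the acute value applies: ∠Q ≈ 28.49°.
Then ∠R = 180° − ∠P − ∠Q ≈ 93.11°.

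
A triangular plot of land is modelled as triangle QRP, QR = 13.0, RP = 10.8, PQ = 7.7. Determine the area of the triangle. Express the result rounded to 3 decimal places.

41.544

Semiperimeter s = (10.8 + 7.7 + 13)/2 = 15.75.
Heron's formula: area = √(15.75·4.95·8.05·2.75) ≈ 41.544.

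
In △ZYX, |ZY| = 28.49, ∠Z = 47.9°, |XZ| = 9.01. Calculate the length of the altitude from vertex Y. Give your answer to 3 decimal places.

21.139

By the law of cosines, |YX|² = |XZ|² + |ZY|² − 2·|XZ|·|ZY|·cos Z = 548.67, so |YX| ≈ 23.424.
Area = ½·|XZ|·|ZY|·sin Z ≈ 95.231.
The altitude from Y has length 2·area/|XZ| ≈ 21.139.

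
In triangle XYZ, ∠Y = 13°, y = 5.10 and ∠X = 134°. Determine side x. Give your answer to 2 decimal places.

The third angle is ∠Z = 180° − ∠X − ∠Y = 33.00°.
Law of sines: x = y·sin X/sin Y ≈ 16.309.

16.31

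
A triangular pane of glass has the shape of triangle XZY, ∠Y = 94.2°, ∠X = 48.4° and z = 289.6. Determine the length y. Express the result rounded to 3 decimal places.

475.525

The third angle is ∠Z = 180° − ∠Y − ∠X = 37.40°.
Law of sines: y = z·sin Y/sin Z ≈ 475.52.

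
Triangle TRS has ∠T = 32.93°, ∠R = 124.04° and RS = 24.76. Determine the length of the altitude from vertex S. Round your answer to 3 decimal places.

The third angle is ∠S = 180° − ∠T − ∠R = 23.03°.
Law of sines: ST = RS·sin R/sin T ≈ 37.742.
Law of sines: TR = RS·sin S/sin T ≈ 17.819.
Area = ½·RS·ST·sin S ≈ 182.79.
The altitude from S has length 2·area/TR ≈ 20.517.

h_S ≈ 20.517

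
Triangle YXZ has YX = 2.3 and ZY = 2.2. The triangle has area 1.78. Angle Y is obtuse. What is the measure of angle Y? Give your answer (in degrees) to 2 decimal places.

135.29

From area = ½·ZY·YX·sin Y, we get sin Y = 2·area/(ZY·YX) ≈ 0.70356.
Taking the obtuse solution, ∠Y ≈ 135.29°.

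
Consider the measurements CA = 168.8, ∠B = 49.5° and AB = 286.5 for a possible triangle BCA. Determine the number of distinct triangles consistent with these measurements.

0

AB·sin B = 286.5·sin(49.5°) ≈ 217.9.
Since CA = 168.8 < 217.9 = AB sin B, no triangle exists.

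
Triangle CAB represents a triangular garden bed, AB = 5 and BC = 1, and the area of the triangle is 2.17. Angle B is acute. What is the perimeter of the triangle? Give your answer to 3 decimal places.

perimeter ≈ 10.586

From area = ½·AB·BC·sin B, we get sin B = 2·area/(AB·BC) ≈ 0.86800.
Taking the acute solution, ∠B ≈ 1.051 rad.
Law of cosines then gives CA ≈ 4.5863.
Perimeter = 5 + 1 + 4.5863 = 10.586.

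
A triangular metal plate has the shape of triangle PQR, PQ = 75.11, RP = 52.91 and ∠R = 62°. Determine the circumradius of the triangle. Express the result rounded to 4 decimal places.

42.5337

Law of sines: sin Q = RP·sin R/PQ ≈ 0.62198.
Since PQ ≥ RP, only the acute value applies: ∠Q ≈ 38.46°.
Then ∠P = 180° − ∠R − ∠Q ≈ 79.54°.
Law of sines gives QR = PQ·sin P/sin R ≈ 83.653.
Circumradius = PQ/(2 sin R) ≈ 42.534.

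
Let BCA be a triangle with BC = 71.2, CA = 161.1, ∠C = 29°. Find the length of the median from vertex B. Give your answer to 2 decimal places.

m_B ≈ 39.06

By the law of cosines, AB² = BC² + CA² − 2·BC·CA·cos C = 10958, so AB ≈ 104.68.
Median from B: ½√(2·AB² + 2·BC² − CA²) ≈ 39.059.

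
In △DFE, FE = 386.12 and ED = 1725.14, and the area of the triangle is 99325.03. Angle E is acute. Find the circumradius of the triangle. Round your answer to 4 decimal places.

From area = ½·FE·ED·sin E, we get sin E = 2·area/(FE·ED) ≈ 0.29822.
Taking the acute solution, ∠E ≈ 17.35°.
Law of cosines then gives DF ≈ 1361.5.
Circumradius = DF/(2 sin E) ≈ 2282.6.

2282.6298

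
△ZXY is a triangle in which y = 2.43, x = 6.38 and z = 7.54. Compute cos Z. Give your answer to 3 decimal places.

By the law of cosines, cos Z = (x² + y² − z²) / (2·x·y) ≈ -0.33032, so ∠Z ≈ 109.29°.

cos Z ≈ -0.330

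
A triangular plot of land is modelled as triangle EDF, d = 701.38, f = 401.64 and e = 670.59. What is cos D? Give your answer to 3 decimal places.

By the law of cosines, cos D = (f² + e² − d²) / (2·f·e) ≈ 0.22105, so ∠D ≈ 77.23°.

0.221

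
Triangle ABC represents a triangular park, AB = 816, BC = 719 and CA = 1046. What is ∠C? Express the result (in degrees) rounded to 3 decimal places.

By the law of cosines, cos C = (BC² + CA² − AB²) / (2·BC·CA) ≈ 0.62841, so ∠C ≈ 51.07°.

51.067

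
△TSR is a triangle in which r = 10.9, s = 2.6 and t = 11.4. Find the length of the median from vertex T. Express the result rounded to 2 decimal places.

5.50

Median from T: ½√(2·s² + 2·r² − t²) ≈ 5.5041.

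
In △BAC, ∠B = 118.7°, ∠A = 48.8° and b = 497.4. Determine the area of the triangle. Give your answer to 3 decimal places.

area ≈ 22966.972

The third angle is ∠C = 180° − ∠B − ∠A = 12.50°.
Law of sines: a = b·sin A/sin B ≈ 426.67.
Law of sines: c = b·sin C/sin B ≈ 122.74.
Area = ½·b·a·sin C ≈ 22967.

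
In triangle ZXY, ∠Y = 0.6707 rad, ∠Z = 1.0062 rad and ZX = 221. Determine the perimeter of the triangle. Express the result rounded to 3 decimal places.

The third angle is ∠X = π − ∠Y − ∠Z = 1.4647 rad.
Law of sines: XY = ZX·sin Z/sin Y ≈ 300.39.
Law of sines: YZ = ZX·sin X/sin Y ≈ 353.57.
Semiperimeter s = (300.39+353.57+221)/2 = 437.48.
Perimeter = 300.39 + 353.57 + 221 = 874.96.

874.960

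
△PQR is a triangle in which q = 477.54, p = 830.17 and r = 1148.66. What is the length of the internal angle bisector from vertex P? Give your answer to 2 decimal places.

By the law of cosines, cos P = (q² + r² − p²) / (2·q·r) ≈ 0.78235, so ∠P ≈ 38.52°.
The bisector from P has length 2·q·r·cos(∠P/2)/(q+r) ≈ 636.85.

636.85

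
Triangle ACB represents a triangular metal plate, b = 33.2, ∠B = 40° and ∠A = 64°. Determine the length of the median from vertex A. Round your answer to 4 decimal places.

The third angle is ∠C = 180° − ∠B − ∠A = 76.00°.
Law of sines: a = b·sin A/sin B ≈ 46.423.
Law of sines: c = b·sin C/sin B ≈ 50.116.
Median from A: ½√(2·c² + 2·b² − a²) ≈ 35.611.

35.6111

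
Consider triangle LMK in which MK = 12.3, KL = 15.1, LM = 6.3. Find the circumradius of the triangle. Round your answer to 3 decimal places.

By the law of cosines, cos L = (KL² + LM² − MK²) / (2·KL·LM) ≈ 0.61185, so ∠L ≈ 52.28°.
Circumradius = MK/(2 sin L) ≈ 7.7752.

R ≈ 7.775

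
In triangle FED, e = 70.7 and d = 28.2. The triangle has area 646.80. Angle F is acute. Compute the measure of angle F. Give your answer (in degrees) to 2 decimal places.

∠F ≈ 40.45°

From area = ½·e·d·sin F, we get sin F = 2·area/(e·d) ≈ 0.64883.
Taking the acute solution, ∠F ≈ 40.45°.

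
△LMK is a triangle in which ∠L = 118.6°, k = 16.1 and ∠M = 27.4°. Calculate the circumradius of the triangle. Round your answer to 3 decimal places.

The third angle is ∠K = 180° − ∠L − ∠M = 34.00°.
Law of sines: l = k·sin L/sin K ≈ 25.278.
Law of sines: m = k·sin M/sin K ≈ 13.25.
Circumradius = k/(2 sin K) ≈ 14.396.

R ≈ 14.396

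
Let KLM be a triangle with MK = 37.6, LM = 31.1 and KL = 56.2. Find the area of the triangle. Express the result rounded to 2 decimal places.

Semiperimeter s = (31.1 + 37.6 + 56.2)/2 = 62.45.
Heron's formula: area = √(62.45·31.35·24.85·6.25) ≈ 551.43.

551.43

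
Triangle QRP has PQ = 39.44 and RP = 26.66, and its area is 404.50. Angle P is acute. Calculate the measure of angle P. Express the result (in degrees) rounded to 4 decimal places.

From area = ½·RP·PQ·sin P, we get sin P = 2·area/(RP·PQ) ≈ 0.76940.
Taking the acute solution, ∠P ≈ 50.30°.

50.2999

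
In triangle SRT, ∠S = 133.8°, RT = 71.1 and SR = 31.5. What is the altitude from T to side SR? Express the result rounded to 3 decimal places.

32.887

Law of sines: sin T = SR·sin S/RT ≈ 0.31977.
Since RT ≥ SR, only the acute value applies: ∠T ≈ 18.65°.
Then ∠R = 180° − ∠S − ∠T ≈ 27.55°.
Law of sines gives TS = RT·sin R/sin S ≈ 45.564.
Area = ½·RT·SR·sin R ≈ 517.96.
The altitude from T has length 2·area/SR ≈ 32.887.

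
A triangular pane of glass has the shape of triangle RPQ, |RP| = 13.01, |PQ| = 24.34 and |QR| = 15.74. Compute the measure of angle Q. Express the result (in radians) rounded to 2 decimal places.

By the law of cosines, cos Q = (|PQ|² + |QR|² − |RP|²) / (2·|PQ|·|QR|) ≈ 0.87562, so ∠Q ≈ 0.504 rad.

∠Q ≈ 0.50 rad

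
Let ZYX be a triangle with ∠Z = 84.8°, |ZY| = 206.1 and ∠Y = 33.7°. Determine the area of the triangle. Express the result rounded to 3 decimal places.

The third angle is ∠X = 180° − ∠Z − ∠Y = 61.50°.
Law of sines: |YX| = |ZY|·sin Z/sin X ≈ 233.55.
Law of sines: |XZ| = |ZY|·sin Y/sin X ≈ 130.12.
Area = ½·|ZY|·|YX|·sin Y ≈ 13354.

area ≈ 13353.885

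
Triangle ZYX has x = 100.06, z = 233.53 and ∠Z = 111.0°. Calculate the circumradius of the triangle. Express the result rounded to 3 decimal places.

125.072

Law of sines: sin X = x·sin Z/z ≈ 0.40001.
Since z ≥ x, only the acute value applies: ∠X ≈ 23.58°.
Then ∠Y = 180° − ∠Z − ∠X ≈ 45.42°.
Law of sines gives y = z·sin Y/sin Z ≈ 178.17.
Circumradius = z/(2 sin Z) ≈ 125.07.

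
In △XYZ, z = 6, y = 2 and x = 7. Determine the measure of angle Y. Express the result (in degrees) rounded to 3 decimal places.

By the law of cosines, cos Y = (z² + x² − y²) / (2·z·x) ≈ 0.96429, so ∠Y ≈ 15.36°.

∠Y ≈ 15.359°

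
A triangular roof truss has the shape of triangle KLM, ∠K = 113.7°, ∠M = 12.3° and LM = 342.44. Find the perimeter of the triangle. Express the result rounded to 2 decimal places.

perimeter ≈ 724.67

The third angle is ∠L = 180° − ∠M − ∠K = 54.00°.
Law of sines: MK = LM·sin L/sin K ≈ 302.56.
Law of sines: KL = LM·sin M/sin K ≈ 79.669.
Semiperimeter s = (342.44+302.56+79.669)/2 = 362.33.
Perimeter = 342.44 + 302.56 + 79.669 = 724.67.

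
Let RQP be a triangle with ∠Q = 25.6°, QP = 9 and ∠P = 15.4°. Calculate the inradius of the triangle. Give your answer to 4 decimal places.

r ≈ 0.7629

The third angle is ∠R = 180° − ∠Q − ∠P = 139.00°.
Law of sines: PR = QP·sin Q/sin R ≈ 5.9275.
Law of sines: RQ = QP·sin P/sin R ≈ 3.643.
Area = ½·QP·PR·sin P ≈ 7.0833.
Semiperimeter s = (9+5.9275+3.643)/2 = 9.2852.
Inradius = area/s = 7.0833/9.2852 ≈ 0.76286.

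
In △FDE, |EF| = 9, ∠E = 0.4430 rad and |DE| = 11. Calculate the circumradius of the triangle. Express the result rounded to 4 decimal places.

By the law of cosines, |FD|² = |DE|² + |EF|² − 2·|DE|·|EF|·cos E = 23.113, so |FD| ≈ 4.8076.
Area = ½·|DE|·|EF|·sin E ≈ 21.218.
Circumradius = |FD|/(2 sin E) ≈ 5.6078.

5.6078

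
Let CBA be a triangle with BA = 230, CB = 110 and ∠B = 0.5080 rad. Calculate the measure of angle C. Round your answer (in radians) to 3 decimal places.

By the law of cosines, AC² = CB² + BA² − 2·CB·BA·cos B = 20790, so AC ≈ 144.19.
Law of cosines again: cos C = (AC² + CB² − BA²)/(2·AC·CB) ≈ -0.63082, so ∠C ≈ 2.2534 rad.

∠C ≈ 2.253 rad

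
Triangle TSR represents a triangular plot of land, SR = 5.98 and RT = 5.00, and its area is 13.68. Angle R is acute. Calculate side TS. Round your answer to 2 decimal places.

From area = ½·SR·RT·sin R, we get sin R = 2·area/(SR·RT) ≈ 0.91505.
Taking the acute solution, ∠R ≈ 1.156 rad.
Law of cosines then gives TS ≈ 6.0532.

6.05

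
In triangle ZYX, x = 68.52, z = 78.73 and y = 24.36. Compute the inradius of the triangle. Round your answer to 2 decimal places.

r ≈ 9.36

Semiperimeter s = (78.73 + 24.36 + 68.52)/2 = 85.805.
Heron's formula: area = √(85.805·7.075·61.445·17.285) ≈ 802.97.
Inradius = area/s = 802.97/85.805 ≈ 9.358.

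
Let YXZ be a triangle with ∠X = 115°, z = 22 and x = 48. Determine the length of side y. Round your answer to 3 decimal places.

Law of sines: sin Z = z·sin X/x ≈ 0.41539.
Since x ≥ z, only the acute value applies: ∠Z ≈ 24.54°.
Then ∠Y = 180° − ∠X − ∠Z ≈ 40.46°.
Law of sines gives y = x·sin Y/sin X ≈ 34.365.

34.365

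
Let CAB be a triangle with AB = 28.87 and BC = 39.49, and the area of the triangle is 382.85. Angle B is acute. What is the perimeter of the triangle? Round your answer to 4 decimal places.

From area = ½·AB·BC·sin B, we get sin B = 2·area/(AB·BC) ≈ 0.67162.
Taking the acute solution, ∠B ≈ 42.19°.
Law of cosines then gives CA ≈ 26.525.
Perimeter = 28.87 + 39.49 + 26.525 = 94.885.

perimeter ≈ 94.8852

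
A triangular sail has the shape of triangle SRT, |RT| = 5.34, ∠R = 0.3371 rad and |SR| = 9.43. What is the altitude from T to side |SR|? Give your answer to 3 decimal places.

By the law of cosines, |TS|² = |SR|² + |RT|² − 2·|SR|·|RT|·cos R = 22.396, so |TS| ≈ 4.7325.
Area = ½·|SR|·|RT|·sin R ≈ 8.3277.
The altitude from T has length 2·area/|SR| ≈ 1.7662.

h_T ≈ 1.766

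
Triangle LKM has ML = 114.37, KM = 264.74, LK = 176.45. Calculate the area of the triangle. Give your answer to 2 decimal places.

area ≈ 7744.58

Semiperimeter s = (264.74 + 114.37 + 176.45)/2 = 277.78.
Heron's formula: area = √(277.78·13.04·163.41·101.33) ≈ 7744.6.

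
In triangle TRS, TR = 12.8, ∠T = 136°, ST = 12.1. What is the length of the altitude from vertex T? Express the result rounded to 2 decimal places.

By the law of cosines, RS² = ST² + TR² − 2·ST·TR·cos T = 533.07, so RS ≈ 23.088.
Area = ½·ST·TR·sin T ≈ 53.794.
The altitude from T has length 2·area/RS ≈ 4.6599.

4.66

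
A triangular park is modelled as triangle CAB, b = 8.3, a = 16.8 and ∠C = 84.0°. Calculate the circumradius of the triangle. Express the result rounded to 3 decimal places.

By the law of cosines, c² = a² + b² − 2·a·b·cos C = 321.98, so c ≈ 17.944.
Area = ½·a·b·sin C ≈ 69.338.
Circumradius = c/(2 sin C) ≈ 9.0213.

R ≈ 9.021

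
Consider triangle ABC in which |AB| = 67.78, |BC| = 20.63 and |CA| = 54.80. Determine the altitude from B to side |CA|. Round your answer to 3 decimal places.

17.678

Semiperimeter s = (20.63 + 54.8 + 67.78)/2 = 71.605.
Heron's formula: area = √(71.605·50.975·16.805·3.825) ≈ 484.38.
The altitude from B has length 2·area/|CA| ≈ 17.678.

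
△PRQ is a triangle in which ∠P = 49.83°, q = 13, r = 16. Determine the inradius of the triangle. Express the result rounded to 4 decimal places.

3.8284

By the law of cosines, p² = r² + q² − 2·r·q·cos P = 156.66, so p ≈ 12.516.
Area = ½·r·q·sin P ≈ 79.47.
Semiperimeter s = (12.516+16+13)/2 = 20.758.
Inradius = area/s = 79.47/20.758 ≈ 3.8284.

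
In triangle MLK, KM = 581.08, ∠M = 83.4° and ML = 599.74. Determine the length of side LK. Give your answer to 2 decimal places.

By the law of cosines, LK² = KM² + ML² − 2·KM·ML·cos M = 6.1723e+05, so LK ≈ 785.64.

785.64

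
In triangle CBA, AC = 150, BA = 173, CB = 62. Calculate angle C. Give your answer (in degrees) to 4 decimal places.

By the law of cosines, cos C = (AC² + CB² − BA²) / (2·AC·CB) ≈ -0.19274, so ∠C ≈ 101.11°.

∠C ≈ 101.1128°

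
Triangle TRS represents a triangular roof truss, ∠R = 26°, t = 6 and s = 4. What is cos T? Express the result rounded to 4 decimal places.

cos T ≈ -0.4680

By the law of cosines, r² = s² + t² − 2·s·t·cos R = 8.8579, so r ≈ 2.9762.
Law of cosines again: cos T = (r² + s² − t²)/(2·r·s) ≈ -0.46796, so ∠T ≈ 117.90°.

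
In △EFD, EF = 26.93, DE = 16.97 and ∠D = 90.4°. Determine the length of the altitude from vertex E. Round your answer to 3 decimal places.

h_E ≈ 16.970

Law of sines: sin F = DE·sin D/EF ≈ 0.63014.
Since EF ≥ DE, only the acute value applies: ∠F ≈ 39.06°.
Then ∠E = 180° − ∠D − ∠F ≈ 50.54°.
Law of sines gives FD = EF·sin E/sin D ≈ 20.792.
Area = ½·EF·DE·sin E ≈ 176.42.
The altitude from E has length 2·area/FD ≈ 16.97.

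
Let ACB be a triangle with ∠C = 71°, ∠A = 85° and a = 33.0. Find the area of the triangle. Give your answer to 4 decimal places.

area ≈ 210.2021

The third angle is ∠B = 180° − ∠A − ∠C = 24.00°.
Law of sines: c = a·sin C/sin A ≈ 31.321.
Law of sines: b = a·sin B/sin A ≈ 13.474.
Area = ½·a·c·sin B ≈ 210.2.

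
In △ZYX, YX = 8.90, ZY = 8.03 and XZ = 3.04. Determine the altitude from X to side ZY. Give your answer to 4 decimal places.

3.0207

Semiperimeter s = (8.9 + 3.04 + 8.03)/2 = 9.985.
Heron's formula: area = √(9.985·1.085·6.945·1.955) ≈ 12.128.
The altitude from X has length 2·area/ZY ≈ 3.0207.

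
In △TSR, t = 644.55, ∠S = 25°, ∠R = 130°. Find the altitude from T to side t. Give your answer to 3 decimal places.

The third angle is ∠T = 180° − ∠S − ∠R = 25.00°.
Law of sines: s = t·sin S/sin T ≈ 644.55.
Law of sines: r = t·sin R/sin T ≈ 1168.3.
Area = ½·t·s·sin R ≈ 1.5912e+05.
The altitude from T has length 2·area/t ≈ 493.75.

h_T ≈ 493.754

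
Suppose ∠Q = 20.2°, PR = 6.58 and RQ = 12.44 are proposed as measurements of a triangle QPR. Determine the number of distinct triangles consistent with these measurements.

2

RQ·sin Q = 12.44·sin(20.2°) ≈ 4.296.
Since RQ sin Q < PR < RQ (4.296 < 6.58 < 12.44), two triangles exist.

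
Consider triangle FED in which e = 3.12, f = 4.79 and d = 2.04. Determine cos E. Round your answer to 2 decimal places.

By the law of cosines, cos E = (d² + f² − e²) / (2·d·f) ≈ 0.88887, so ∠E ≈ 27.27°.

cos E ≈ 0.89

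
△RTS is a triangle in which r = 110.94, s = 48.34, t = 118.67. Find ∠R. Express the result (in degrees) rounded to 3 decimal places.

By the law of cosines, cos R = (t² + s² − r²) / (2·t·s) ≈ 0.35837, so ∠R ≈ 69.00°.

∠R ≈ 69.000°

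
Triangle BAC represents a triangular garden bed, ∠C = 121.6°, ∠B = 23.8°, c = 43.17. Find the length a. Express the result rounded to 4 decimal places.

The third angle is ∠A = 180° − ∠C − ∠B = 34.60°.
Law of sines: a = c·sin A/sin C ≈ 28.781.

28.7813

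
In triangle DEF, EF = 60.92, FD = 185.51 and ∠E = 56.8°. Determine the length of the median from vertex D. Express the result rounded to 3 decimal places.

Law of sines: sin D = EF·sin E/FD ≈ 0.27479.
Since FD ≥ EF, only the acute value applies: ∠D ≈ 15.95°.
Then ∠F = 180° − ∠E − ∠D ≈ 107.25°.
Law of sines gives DE = FD·sin F/sin E ≈ 211.73.
Median from D: ½√(2·FD² + 2·DE² − EF²) ≈ 196.71.

196.706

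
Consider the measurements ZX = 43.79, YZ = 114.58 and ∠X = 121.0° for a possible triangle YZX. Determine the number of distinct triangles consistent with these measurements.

ZX·sin X = 43.79·sin(121.0°) ≈ 37.54.
Since ∠X is not acute, a triangle exists only if YZ > ZX; here YZ > ZX, so there is exactly one triangle.

1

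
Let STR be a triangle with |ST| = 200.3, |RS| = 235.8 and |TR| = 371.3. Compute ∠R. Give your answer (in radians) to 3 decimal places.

0.504

By the law of cosines, cos R = (|TR|² + |RS|² − |ST|²) / (2·|TR|·|RS|) ≈ 0.87573, so ∠R ≈ 0.504 rad.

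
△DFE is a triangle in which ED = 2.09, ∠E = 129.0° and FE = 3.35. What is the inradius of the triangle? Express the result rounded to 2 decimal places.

0.52

By the law of cosines, DF² = FE² + ED² − 2·FE·ED·cos E = 24.403, so DF ≈ 4.9399.
Area = ½·FE·ED·sin E ≈ 2.7206.
Semiperimeter s = (3.35+2.09+4.9399)/2 = 5.19.
Inradius = area/s = 2.7206/5.19 ≈ 0.5242.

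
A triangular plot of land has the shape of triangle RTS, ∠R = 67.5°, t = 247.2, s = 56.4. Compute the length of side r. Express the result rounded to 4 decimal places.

By the law of cosines, r² = t² + s² − 2·t·s·cos R = 53618, so r ≈ 231.56.

231.5556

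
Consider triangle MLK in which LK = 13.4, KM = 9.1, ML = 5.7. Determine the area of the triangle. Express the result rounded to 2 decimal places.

area ≈ 20.36

Semiperimeter s = (13.4 + 9.1 + 5.7)/2 = 14.1.
Heron's formula: area = √(14.1·0.7·5·8.4) ≈ 20.36.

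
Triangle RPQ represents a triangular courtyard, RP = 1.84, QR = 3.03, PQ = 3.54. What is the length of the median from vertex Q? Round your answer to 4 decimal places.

Median from Q: ½√(2·PQ² + 2·QR² − RP²) ≈ 3.1638.

m_Q ≈ 3.1638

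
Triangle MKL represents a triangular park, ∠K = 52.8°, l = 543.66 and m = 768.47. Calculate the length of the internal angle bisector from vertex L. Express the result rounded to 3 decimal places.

By the law of cosines, k² = l² + m² − 2·l·m·cos K = 3.8093e+05, so k ≈ 617.19.
Law of cosines again: cos L = (m² + k² − l²)/(2·m·k) ≈ 0.71254, so ∠L ≈ 44.56°.
The bisector from L has length 2·m·k·cos(∠L/2)/(m+k) ≈ 633.47.

t_L ≈ 633.469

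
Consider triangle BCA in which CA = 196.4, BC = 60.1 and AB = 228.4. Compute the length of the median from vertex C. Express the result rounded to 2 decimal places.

89.73

Median from C: ½√(2·BC² + 2·CA² − AB²) ≈ 89.727.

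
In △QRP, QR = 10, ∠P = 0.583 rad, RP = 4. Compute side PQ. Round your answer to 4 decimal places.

Law of sines: sin Q = RP·sin P/QR ≈ 0.22021.
Since QR ≥ RP, only the acute value applies: ∠Q ≈ 0.222 rad.
Then ∠R = π − ∠P − ∠Q ≈ 2.337 rad.
Law of sines gives PQ = QR·sin R/sin P ≈ 13.094.

13.0938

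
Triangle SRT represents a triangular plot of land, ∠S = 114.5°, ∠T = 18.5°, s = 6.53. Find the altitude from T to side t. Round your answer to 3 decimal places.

The third angle is ∠R = 180° − ∠T − ∠S = 47.00°.
Law of sines: r = s·sin R/sin S ≈ 5.2483.
Law of sines: t = s·sin T/sin S ≈ 2.277.
Area = ½·s·r·sin T ≈ 5.4372.
The altitude from T has length 2·area/t ≈ 4.7757.

4.776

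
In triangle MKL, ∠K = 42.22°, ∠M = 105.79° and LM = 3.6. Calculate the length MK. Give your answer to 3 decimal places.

2.838

The third angle is ∠L = 180° − ∠M − ∠K = 31.99°.
Law of sines: MK = LM·sin L/sin K ≈ 2.8381.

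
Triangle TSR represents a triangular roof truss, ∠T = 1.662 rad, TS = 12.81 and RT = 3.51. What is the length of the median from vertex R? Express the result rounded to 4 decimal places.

m_R ≈ 7.5789

By the law of cosines, SR² = RT² + TS² − 2·RT·TS·cos T = 184.61, so SR ≈ 13.587.
Median from R: ½√(2·SR² + 2·RT² − TS²) ≈ 7.5789.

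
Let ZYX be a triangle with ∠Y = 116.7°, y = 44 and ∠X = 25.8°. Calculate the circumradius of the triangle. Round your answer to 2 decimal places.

R ≈ 24.63

The third angle is ∠Z = 180° − ∠Y − ∠X = 37.50°.
Law of sines: z = y·sin Z/sin Y ≈ 29.982.
Law of sines: x = y·sin X/sin Y ≈ 21.436.
Circumradius = y/(2 sin Y) ≈ 24.626.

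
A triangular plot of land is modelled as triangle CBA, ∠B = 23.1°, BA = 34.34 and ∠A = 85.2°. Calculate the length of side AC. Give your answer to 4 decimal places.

The third angle is ∠C = 180° − ∠B − ∠A = 71.70°.
Law of sines: AC = BA·sin B/sin C ≈ 14.191.

14.1905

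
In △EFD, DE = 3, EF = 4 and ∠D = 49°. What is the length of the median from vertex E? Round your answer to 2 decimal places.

m_E ≈ 2.36

Law of sines: sin F = DE·sin D/EF ≈ 0.56603.
Since EF ≥ DE, only the acute value applies: ∠F ≈ 34.47°.
Then ∠E = 180° − ∠D − ∠F ≈ 96.53°.
Law of sines gives FD = EF·sin E/sin D ≈ 5.2657.
Median from E: ½√(2·DE² + 2·EF² − FD²) ≈ 2.3597.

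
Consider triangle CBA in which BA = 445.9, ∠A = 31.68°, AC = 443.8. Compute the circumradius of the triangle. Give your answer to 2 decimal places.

231.21

By the law of cosines, CB² = BA² + AC² − 2·BA·AC·cos A = 58978, so CB ≈ 242.85.
Area = ½·BA·AC·sin A ≈ 51964.
Circumradius = CB/(2 sin A) ≈ 231.21.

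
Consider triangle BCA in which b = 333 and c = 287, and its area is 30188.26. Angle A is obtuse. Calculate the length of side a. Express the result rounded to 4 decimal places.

584.3173

From area = ½·b·c·sin A, we get sin A = 2·area/(b·c) ≈ 0.63175.
Taking the obtuse solution, ∠A ≈ 140.82°.
Law of cosines then gives a ≈ 584.32.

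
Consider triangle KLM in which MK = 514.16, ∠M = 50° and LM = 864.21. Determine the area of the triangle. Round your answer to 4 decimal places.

area ≈ 170192.9418

Area = ½·LM·MK·sin M ≈ 1.7019e+05.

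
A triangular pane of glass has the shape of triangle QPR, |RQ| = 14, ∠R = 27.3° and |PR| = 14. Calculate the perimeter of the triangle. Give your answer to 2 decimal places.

By the law of cosines, |QP|² = |PR|² + |RQ|² − 2·|PR|·|RQ|·cos R = 43.662, so |QP| ≈ 6.6077.
Semiperimeter s = (14+14+6.6077)/2 = 17.304.
Perimeter = 14 + 14 + 6.6077 = 34.608.

perimeter ≈ 34.61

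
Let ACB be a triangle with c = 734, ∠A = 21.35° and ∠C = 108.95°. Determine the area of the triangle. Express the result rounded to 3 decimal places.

area ≈ 79081.586

The third angle is ∠B = 180° − ∠A − ∠C = 49.70°.
Law of sines: a = c·sin A/sin C ≈ 282.54.
Law of sines: b = c·sin B/sin C ≈ 591.88.
Area = ½·c·a·sin B ≈ 79082.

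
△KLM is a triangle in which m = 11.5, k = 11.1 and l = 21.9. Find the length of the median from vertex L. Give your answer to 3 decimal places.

Median from L: ½√(2·m² + 2·k² − l²) ≈ 2.7978.

m_L ≈ 2.798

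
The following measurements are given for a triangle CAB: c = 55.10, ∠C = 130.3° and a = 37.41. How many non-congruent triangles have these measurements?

a·sin C = 37.41·sin(130.3°) ≈ 28.53.
Since ∠C is not acute, a triangle exists only if c > a; here c > a, so there is exactly one triangle.

1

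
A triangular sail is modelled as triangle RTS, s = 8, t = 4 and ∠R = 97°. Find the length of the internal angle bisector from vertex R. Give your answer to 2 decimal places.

By the law of cosines, r² = t² + s² − 2·t·s·cos R = 87.8, so r ≈ 9.3701.
The bisector from R has length 2·t·s·cos(∠R/2)/(t+s) ≈ 3.534.

t_R ≈ 3.53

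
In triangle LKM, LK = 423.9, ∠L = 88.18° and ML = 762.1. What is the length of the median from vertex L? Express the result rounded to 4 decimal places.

By the law of cosines, KM² = ML² + LK² − 2·ML·LK·cos L = 7.3997e+05, so KM ≈ 860.21.
Median from L: ½√(2·ML² + 2·LK² − KM²) ≈ 441.87.

441.8732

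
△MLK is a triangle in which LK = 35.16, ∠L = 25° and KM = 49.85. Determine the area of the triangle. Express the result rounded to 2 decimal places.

Law of sines: sin M = LK·sin L/KM ≈ 0.29808.
Since KM ≥ LK, only the acute value applies: ∠M ≈ 17.34°.
Then ∠K = 180° − ∠L − ∠M ≈ 137.66°.
Law of sines gives ML = KM·sin K/sin L ≈ 79.45.
Area = ½·KM·LK·sin K ≈ 590.28.

590.28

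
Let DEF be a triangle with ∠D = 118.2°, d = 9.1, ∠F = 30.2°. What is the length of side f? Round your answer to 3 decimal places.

5.194

The third angle is ∠E = 180° − ∠F − ∠D = 31.60°.
Law of sines: f = d·sin F/sin D ≈ 5.194.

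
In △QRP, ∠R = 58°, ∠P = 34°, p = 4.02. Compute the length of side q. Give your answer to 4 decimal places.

7.1846

The third angle is ∠Q = 180° − ∠R − ∠P = 88.00°.
Law of sines: q = p·sin Q/sin P ≈ 7.1846.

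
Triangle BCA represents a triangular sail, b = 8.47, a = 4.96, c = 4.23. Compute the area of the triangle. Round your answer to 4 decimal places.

area ≈ 7.5226

Semiperimeter s = (8.47 + 4.23 + 4.96)/2 = 8.83.
Heron's formula: area = √(8.83·0.36·4.6·3.87) ≈ 7.5226.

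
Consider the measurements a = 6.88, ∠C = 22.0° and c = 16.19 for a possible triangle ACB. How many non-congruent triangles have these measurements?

a·sin C = 6.88·sin(22.0°) ≈ 2.577.
Since c ≥ a, exactly one triangle exists.

1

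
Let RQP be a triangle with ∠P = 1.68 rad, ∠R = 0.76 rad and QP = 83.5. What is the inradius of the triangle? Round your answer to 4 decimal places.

The third angle is ∠Q = π − ∠P − ∠R = 0.702 rad.
Law of sines: PR = QP·sin Q/sin R ≈ 78.229.
Law of sines: RQ = QP·sin P/sin R ≈ 120.48.
Area = ½·QP·PR·sin P ≈ 3246.6.
Semiperimeter s = (83.5+78.229+120.48)/2 = 141.11.
Inradius = area/s = 3246.6/141.11 ≈ 23.008.

r ≈ 23.0084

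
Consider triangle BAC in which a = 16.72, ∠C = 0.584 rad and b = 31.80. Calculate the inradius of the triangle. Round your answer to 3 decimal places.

r ≈ 4.273

By the law of cosines, c² = b² + a² − 2·b·a·cos C = 403.65, so c ≈ 20.091.
Area = ½·b·a·sin C ≈ 146.58.
Semiperimeter s = (31.8+16.72+20.091)/2 = 34.306.
Inradius = area/s = 146.58/34.306 ≈ 4.2728.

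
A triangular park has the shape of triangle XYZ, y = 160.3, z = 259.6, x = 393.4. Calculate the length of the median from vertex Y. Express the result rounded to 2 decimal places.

Median from Y: ½√(2·z² + 2·x² − y²) ≈ 323.5.

323.50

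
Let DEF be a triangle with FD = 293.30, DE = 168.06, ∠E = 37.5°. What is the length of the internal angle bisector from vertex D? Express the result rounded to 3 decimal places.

Law of sines: sin F = DE·sin E/FD ≈ 0.34882.
Since FD ≥ DE, only the acute value applies: ∠F ≈ 20.42°.
Then ∠D = 180° − ∠E − ∠F ≈ 122.08°.
Law of sines gives EF = FD·sin D/sin E ≈ 408.21.
The bisector from D has length 2·FD·DE·cos(∠D/2)/(FD+DE) ≈ 103.46.

t_D ≈ 103.456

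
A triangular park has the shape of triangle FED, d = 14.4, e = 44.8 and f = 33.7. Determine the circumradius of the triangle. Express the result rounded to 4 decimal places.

By the law of cosines, cos F = (e² + d² − f²) / (2·e·d) ≈ 0.83605, so ∠F ≈ 33.27°.
Circumradius = f/(2 sin F) ≈ 30.712.

30.7119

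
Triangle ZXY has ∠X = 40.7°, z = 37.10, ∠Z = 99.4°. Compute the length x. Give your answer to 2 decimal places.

24.52

The third angle is ∠Y = 180° − ∠Z − ∠X = 39.90°.
Law of sines: x = z·sin X/sin Z ≈ 24.522.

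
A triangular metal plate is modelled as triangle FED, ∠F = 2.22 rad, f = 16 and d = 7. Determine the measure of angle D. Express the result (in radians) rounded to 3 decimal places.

0.356

Law of sines: sin D = d·sin F/f ≈ 0.34850.
Since f ≥ d, only the acute value applies: ∠D ≈ 0.356 rad.
Then ∠E = π − ∠F − ∠D ≈ 0.566 rad.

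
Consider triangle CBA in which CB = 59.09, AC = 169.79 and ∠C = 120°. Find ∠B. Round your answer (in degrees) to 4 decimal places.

By the law of cosines, BA² = AC² + CB² − 2·AC·CB·cos C = 42353, so BA ≈ 205.8.
Law of cosines again: cos B = (CB² + BA² − AC²)/(2·CB·BA) ≈ 0.69964, so ∠B ≈ 45.60°.

45.6019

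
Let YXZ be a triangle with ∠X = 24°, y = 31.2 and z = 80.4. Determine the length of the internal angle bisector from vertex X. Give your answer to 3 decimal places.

t_X ≈ 43.972

By the law of cosines, x² = z² + y² − 2·z·y·cos X = 2854.4, so x ≈ 53.426.
The bisector from X has length 2·z·y·cos(∠X/2)/(z+y) ≈ 43.972.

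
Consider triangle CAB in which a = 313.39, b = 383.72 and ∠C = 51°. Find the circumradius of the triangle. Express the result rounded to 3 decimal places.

197.359

By the law of cosines, c² = a² + b² − 2·a·b·cos C = 94098, so c ≈ 306.75.
Area = ½·a·b·sin C ≈ 46727.
Circumradius = c/(2 sin C) ≈ 197.36.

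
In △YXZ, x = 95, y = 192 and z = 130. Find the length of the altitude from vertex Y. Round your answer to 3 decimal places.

Semiperimeter s = (192 + 95 + 130)/2 = 208.5.
Heron's formula: area = √(208.5·16.5·113.5·78.5) ≈ 5536.4.
The altitude from Y has length 2·area/y ≈ 57.671.

h_Y ≈ 57.671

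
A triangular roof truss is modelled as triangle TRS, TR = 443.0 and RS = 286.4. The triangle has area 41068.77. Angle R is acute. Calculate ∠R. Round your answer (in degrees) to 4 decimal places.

∠R ≈ 40.3450°

From area = ½·TR·RS·sin R, we get sin R = 2·area/(TR·RS) ≈ 0.64739.
Taking the acute solution, ∠R ≈ 40.34°.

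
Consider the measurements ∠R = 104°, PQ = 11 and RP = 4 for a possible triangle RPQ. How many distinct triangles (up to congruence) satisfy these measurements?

RP·sin R = 4·sin(104°) ≈ 3.881.
Since ∠R is not acute, a triangle exists only if PQ > RP; here PQ > RP, so there is exactly one triangle.

1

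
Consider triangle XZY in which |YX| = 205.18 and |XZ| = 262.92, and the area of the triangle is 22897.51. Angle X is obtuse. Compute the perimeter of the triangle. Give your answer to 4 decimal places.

878.2845

From area = ½·|YX|·|XZ|·sin X, we get sin X = 2·area/(|YX|·|XZ|) ≈ 0.84891.
Taking the obtuse solution, ∠X ≈ 121.91°.
Law of cosines then gives |ZY| ≈ 410.18.
Perimeter = 410.18 + 205.18 + 262.92 = 878.28.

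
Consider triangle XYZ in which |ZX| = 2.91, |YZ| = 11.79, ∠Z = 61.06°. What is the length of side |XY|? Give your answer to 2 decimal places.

10.69

By the law of cosines, |XY|² = |YZ|² + |ZX|² − 2·|YZ|·|ZX|·cos Z = 114.27, so |XY| ≈ 10.69.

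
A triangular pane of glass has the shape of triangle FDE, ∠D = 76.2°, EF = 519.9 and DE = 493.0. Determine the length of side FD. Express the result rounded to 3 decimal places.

Law of sines: sin F = DE·sin D/EF ≈ 0.92089.
Since EF ≥ DE, only the acute value applies: ∠F ≈ 67.06°.
Then ∠E = 180° − ∠D − ∠F ≈ 36.74°.
Law of sines gives FD = EF·sin E/sin D ≈ 320.27.

320.269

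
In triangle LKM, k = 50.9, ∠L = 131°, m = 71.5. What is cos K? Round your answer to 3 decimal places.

0.939

By the law of cosines, l² = k² + m² − 2·k·m·cos L = 12478, so l ≈ 111.71.
Law of cosines again: cos K = (m² + l² − k²)/(2·m·l) ≈ 0.93901, so ∠K ≈ 20.11°.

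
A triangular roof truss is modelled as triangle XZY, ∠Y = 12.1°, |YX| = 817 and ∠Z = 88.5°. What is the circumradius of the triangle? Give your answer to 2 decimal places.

R ≈ 408.64

The third angle is ∠X = 180° − ∠Z − ∠Y = 79.40°.
Law of sines: |ZY| = |YX|·sin X/sin Z ≈ 803.33.
Law of sines: |XZ| = |YX|·sin Y/sin Z ≈ 171.32.
Circumradius = |YX|/(2 sin Z) ≈ 408.64.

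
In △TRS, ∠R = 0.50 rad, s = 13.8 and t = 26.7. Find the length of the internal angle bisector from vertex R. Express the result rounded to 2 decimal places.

By the law of cosines, r² = s² + t² − 2·s·t·cos R = 256.62, so r ≈ 16.019.
The bisector from R has length 2·s·t·cos(∠R/2)/(s+t) ≈ 17.63.

17.63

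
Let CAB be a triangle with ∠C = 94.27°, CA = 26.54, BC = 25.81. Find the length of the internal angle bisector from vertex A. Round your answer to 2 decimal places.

29.28

By the law of cosines, AB² = BC² + CA² − 2·BC·CA·cos C = 1472.5, so AB ≈ 38.374.
Law of cosines again: cos A = (CA² + AB² − BC²)/(2·CA·AB) ≈ 0.74170, so ∠A ≈ 42.12°.
The bisector from A has length 2·CA·AB·cos(∠A/2)/(CA+AB) ≈ 29.282.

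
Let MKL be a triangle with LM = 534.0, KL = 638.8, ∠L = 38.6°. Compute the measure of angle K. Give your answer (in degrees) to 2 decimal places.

By the law of cosines, MK² = KL² + LM² − 2·KL·LM·cos L = 1.6004e+05, so MK ≈ 400.05.
Law of cosines again: cos K = (MK² + KL² − LM²)/(2·MK·KL) ≈ 0.55360, so ∠K ≈ 56.39°.

∠K ≈ 56.39°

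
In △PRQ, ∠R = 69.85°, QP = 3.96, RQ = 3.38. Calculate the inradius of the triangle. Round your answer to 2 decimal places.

r ≈ 1.03

Law of sines: sin P = RQ·sin R/QP ≈ 0.80129.
Since QP ≥ RQ, only the acute value applies: ∠P ≈ 53.25°.
Then ∠Q = 180° − ∠R − ∠P ≈ 56.90°.
Law of sines gives PR = QP·sin Q/sin R ≈ 3.5335.
Area = ½·QP·RQ·sin Q ≈ 5.6061.
Semiperimeter s = (3.38+3.96+3.5335)/2 = 5.4367.
Inradius = area/s = 5.6061/5.4367 ≈ 1.0312.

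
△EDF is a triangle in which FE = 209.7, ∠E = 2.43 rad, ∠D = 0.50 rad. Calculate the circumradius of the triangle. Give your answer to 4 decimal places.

218.6992

The third angle is ∠F = π − ∠E − ∠D = 0.212 rad.
Law of sines: DF = FE·sin E/sin D ≈ 285.64.
Law of sines: ED = FE·sin F/sin D ≈ 91.861.
Circumradius = FE/(2 sin D) ≈ 218.7.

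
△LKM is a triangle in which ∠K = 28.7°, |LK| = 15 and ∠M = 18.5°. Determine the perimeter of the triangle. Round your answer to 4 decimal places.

perimeter ≈ 72.3874

The third angle is ∠L = 180° − ∠K − ∠M = 132.80°.
Law of sines: |KM| = |LK|·sin L/sin M ≈ 34.686.
Law of sines: |ML| = |LK|·sin K/sin M ≈ 22.702.
Semiperimeter s = (34.686+22.702+15)/2 = 36.194.
Perimeter = 34.686 + 22.702 + 15 = 72.387.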